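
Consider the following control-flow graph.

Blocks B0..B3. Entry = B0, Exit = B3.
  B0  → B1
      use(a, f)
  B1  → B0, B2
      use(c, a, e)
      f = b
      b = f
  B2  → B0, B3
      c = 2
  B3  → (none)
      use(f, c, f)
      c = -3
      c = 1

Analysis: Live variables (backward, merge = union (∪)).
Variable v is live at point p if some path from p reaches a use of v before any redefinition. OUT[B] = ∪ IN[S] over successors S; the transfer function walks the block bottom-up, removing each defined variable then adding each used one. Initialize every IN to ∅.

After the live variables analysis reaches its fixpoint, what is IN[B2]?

Converged values:
  B0: | IN={a, b, c, e, f} | OUT={a, b, c, e}
  B1: | IN={a, b, c, e} | OUT={a, b, c, e, f}
  B2: | IN={a, b, e, f} | OUT={a, b, c, e, f}
  B3: | IN={c, f} | OUT={}

Merge at B2: OUT[B2] = IN[B0] ⊔ IN[B3] = {a, b, c, e, f}
Applying B2's transfer function to that OUT value gives IN[B2] (row B2 above).

Answer: {a, b, e, f}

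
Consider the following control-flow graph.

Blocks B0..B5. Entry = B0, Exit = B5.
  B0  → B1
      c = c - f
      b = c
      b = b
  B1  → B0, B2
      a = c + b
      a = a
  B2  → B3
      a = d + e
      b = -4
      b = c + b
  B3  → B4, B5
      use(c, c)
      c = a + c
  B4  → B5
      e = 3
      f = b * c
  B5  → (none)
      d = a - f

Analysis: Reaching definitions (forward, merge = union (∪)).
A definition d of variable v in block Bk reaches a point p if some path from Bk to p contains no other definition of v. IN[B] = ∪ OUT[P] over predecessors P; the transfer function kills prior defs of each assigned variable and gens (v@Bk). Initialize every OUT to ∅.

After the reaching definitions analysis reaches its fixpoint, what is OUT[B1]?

Answer: {a@B1, b@B0, c@B0}

Derivation:
Per-block solution:
  B0:   IN={a@B1, b@B0, c@B0}   OUT={a@B1, b@B0, c@B0}
  B1:   IN={a@B1, b@B0, c@B0}   OUT={a@B1, b@B0, c@B0}
  B2:   IN={a@B1, b@B0, c@B0}   OUT={a@B2, b@B2, c@B0}
  B3:   IN={a@B2, b@B2, c@B0}   OUT={a@B2, b@B2, c@B3}
  B4:   IN={a@B2, b@B2, c@B3}   OUT={a@B2, b@B2, c@B3, e@B4, f@B4}
  B5:   IN={a@B2, b@B2, c@B3, e@B4, f@B4}   OUT={a@B2, b@B2, c@B3, d@B5, e@B4, f@B4}

Merge at B1: IN[B1] = OUT[B0] = {a@B1, b@B0, c@B0}
Applying B1's transfer function to that IN value gives OUT[B1] (row B1 above).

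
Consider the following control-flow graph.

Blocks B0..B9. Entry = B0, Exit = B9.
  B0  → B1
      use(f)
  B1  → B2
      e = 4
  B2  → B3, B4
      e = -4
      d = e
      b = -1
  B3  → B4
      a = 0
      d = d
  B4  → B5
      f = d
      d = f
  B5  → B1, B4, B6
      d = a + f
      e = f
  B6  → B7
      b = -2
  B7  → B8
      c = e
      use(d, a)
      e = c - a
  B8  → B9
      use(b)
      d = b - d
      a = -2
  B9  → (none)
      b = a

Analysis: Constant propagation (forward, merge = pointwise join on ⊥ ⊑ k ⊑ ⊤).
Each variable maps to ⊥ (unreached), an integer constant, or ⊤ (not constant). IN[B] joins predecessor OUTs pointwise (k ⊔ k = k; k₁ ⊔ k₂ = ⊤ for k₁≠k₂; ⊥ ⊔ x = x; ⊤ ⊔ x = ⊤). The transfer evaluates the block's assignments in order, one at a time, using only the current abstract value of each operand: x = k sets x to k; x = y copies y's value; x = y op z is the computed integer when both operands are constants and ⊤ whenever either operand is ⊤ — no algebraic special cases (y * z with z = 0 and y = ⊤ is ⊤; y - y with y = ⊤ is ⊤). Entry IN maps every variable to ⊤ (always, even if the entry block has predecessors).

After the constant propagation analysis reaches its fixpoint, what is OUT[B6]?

Answer: {a: ⊤, b: -2, c: ⊤, d: ⊤, e: ⊤, f: ⊤}

Working:
Converged values:
  B0:   IN=(all ⊤)   OUT=(all ⊤)
  B1:   IN=(all ⊤)   OUT={e:4; rest ⊤}
  B2:   IN={e:4; rest ⊤}   OUT={b:-1, d:-4, e:-4; rest ⊤}
  B3:   IN={b:-1, d:-4, e:-4; rest ⊤}   OUT={a:0, b:-1, d:-4, e:-4; rest ⊤}
  B4:   IN={b:-1; rest ⊤}   OUT={b:-1; rest ⊤}
  B5:   IN={b:-1; rest ⊤}   OUT={b:-1; rest ⊤}
  B6:   IN={b:-1; rest ⊤}   OUT={b:-2; rest ⊤}
  B7:   IN={b:-2; rest ⊤}   OUT={b:-2; rest ⊤}
  B8:   IN={b:-2; rest ⊤}   OUT={a:-2, b:-2; rest ⊤}
  B9:   IN={a:-2, b:-2; rest ⊤}   OUT={a:-2, b:-2; rest ⊤}

Merge at B6: IN[B6] = OUT[B5] = {a: ⊤, b: -1, c: ⊤, d: ⊤, e: ⊤, f: ⊤}
Applying B6's transfer function to that IN value gives OUT[B6] (row B6 above).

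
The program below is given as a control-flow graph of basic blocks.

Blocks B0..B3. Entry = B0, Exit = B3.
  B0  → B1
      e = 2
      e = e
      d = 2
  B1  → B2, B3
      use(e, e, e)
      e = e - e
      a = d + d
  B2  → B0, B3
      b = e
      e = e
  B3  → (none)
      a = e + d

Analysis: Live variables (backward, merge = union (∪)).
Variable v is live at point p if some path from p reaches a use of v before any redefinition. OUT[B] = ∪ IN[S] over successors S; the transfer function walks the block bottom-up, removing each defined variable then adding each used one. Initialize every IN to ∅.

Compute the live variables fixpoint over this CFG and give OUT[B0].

Answer: {d, e}

Working:
Per-block solution:
  B0:   IN={}   OUT={d, e}
  B1:   IN={d, e}   OUT={d, e}
  B2:   IN={d, e}   OUT={d, e}
  B3:   IN={d, e}   OUT={}

Merge at B0: OUT[B0] = IN[B1] = {d, e}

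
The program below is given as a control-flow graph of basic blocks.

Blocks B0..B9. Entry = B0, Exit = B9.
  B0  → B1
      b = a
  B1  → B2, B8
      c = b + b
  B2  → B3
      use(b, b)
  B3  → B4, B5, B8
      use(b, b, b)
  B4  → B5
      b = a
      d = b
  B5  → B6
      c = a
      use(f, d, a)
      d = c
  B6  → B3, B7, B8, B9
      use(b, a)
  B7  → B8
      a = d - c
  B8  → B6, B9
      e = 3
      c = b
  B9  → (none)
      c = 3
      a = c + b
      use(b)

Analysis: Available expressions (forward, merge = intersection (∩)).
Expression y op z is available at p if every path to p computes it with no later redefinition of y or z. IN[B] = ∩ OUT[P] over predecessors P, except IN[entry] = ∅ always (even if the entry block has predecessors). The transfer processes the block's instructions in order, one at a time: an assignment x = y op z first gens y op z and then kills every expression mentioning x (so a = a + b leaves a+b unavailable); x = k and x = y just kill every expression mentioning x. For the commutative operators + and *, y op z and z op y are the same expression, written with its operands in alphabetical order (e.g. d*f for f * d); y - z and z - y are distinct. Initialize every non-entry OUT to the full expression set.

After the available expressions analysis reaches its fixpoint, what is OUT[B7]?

Per-block solution:
  B0: | IN={} | OUT={}
  B1: | IN={} | OUT={b+b}
  B2: | IN={b+b} | OUT={b+b}
  B3: | IN={} | OUT={}
  B4: | IN={} | OUT={}
  B5: | IN={} | OUT={}
  B6: | IN={} | OUT={}
  B7: | IN={} | OUT={d-c}
  B8: | IN={} | OUT={}
  B9: | IN={} | OUT={b+c}

Merge at B7: IN[B7] = OUT[B6] = {}
Applying B7's transfer function to that IN value gives OUT[B7] (row B7 above).

Answer: {d-c}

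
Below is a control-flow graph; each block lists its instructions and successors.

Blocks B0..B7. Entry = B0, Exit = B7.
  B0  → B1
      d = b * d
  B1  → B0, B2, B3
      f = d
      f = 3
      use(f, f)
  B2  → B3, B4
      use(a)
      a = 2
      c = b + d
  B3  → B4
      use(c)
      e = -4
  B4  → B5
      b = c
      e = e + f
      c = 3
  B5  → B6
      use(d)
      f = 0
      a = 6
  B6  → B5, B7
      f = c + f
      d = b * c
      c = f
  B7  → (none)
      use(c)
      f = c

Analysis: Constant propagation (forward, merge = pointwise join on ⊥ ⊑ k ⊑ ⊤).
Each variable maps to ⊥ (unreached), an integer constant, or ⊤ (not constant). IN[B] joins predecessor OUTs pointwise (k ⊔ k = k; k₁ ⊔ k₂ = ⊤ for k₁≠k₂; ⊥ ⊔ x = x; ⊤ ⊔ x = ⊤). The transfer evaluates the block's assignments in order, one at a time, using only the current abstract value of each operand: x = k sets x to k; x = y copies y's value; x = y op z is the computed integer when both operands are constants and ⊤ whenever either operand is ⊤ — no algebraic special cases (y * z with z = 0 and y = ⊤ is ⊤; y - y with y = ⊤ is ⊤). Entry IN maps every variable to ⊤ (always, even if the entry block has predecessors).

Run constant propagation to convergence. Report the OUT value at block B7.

Answer: {a: 6, b: ⊤, c: 3, d: ⊤, e: ⊤, f: 3}

Derivation:
Per-block solution:
  B0:   IN=(all ⊤)   OUT=(all ⊤)
  B1:   IN=(all ⊤)   OUT={f:3; rest ⊤}
  B2:   IN={f:3; rest ⊤}   OUT={a:2, f:3; rest ⊤}
  B3:   IN={f:3; rest ⊤}   OUT={e:-4, f:3; rest ⊤}
  B4:   IN={f:3; rest ⊤}   OUT={c:3, f:3; rest ⊤}
  B5:   IN={c:3, f:3; rest ⊤}   OUT={a:6, c:3, f:0; rest ⊤}
  B6:   IN={a:6, c:3, f:0; rest ⊤}   OUT={a:6, c:3, f:3; rest ⊤}
  B7:   IN={a:6, c:3, f:3; rest ⊤}   OUT={a:6, c:3, f:3; rest ⊤}

Merge at B7: IN[B7] = OUT[B6] = {a: 6, b: ⊤, c: 3, d: ⊤, e: ⊤, f: 3}
Applying B7's transfer function to that IN value gives OUT[B7] (row B7 above).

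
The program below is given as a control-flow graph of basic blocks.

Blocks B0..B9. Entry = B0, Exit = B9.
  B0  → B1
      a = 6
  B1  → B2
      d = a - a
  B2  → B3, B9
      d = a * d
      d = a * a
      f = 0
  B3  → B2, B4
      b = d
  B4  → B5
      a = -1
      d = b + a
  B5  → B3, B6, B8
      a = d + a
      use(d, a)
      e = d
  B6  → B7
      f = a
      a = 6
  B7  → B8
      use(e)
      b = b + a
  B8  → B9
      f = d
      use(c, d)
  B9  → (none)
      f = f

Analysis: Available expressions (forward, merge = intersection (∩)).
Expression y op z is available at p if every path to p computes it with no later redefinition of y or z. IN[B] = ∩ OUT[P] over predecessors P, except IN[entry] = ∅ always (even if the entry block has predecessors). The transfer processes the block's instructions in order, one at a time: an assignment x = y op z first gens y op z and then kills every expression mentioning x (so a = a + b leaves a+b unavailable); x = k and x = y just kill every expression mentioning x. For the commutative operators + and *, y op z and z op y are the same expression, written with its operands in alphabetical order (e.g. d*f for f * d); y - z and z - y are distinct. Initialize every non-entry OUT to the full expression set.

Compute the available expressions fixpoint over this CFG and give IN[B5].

Answer: {a+b}

Trace:
Converged values:
  B0: | IN={} | OUT={}
  B1: | IN={} | OUT={a-a}
  B2: | IN={} | OUT={a*a}
  B3: | IN={} | OUT={}
  B4: | IN={} | OUT={a+b}
  B5: | IN={a+b} | OUT={}
  B6: | IN={} | OUT={}
  B7: | IN={} | OUT={}
  B8: | IN={} | OUT={}
  B9: | IN={} | OUT={}

Merge at B5: IN[B5] = OUT[B4] = {a+b}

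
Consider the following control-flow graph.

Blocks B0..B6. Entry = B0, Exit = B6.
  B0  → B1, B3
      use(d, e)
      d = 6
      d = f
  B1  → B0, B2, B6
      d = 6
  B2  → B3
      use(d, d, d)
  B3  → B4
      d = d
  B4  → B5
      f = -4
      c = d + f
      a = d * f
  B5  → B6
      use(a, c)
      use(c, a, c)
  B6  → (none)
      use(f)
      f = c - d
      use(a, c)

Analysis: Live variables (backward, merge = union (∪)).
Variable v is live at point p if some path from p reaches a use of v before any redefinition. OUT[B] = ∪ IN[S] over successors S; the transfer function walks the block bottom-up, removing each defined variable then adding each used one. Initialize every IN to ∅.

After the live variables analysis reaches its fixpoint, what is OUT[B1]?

Answer: {a, c, d, e, f}

Trace:
Fixpoint table:
  B0:   IN={a, c, d, e, f}   OUT={a, c, d, e, f}
  B1:   IN={a, c, e, f}   OUT={a, c, d, e, f}
  B2:   IN={d}   OUT={d}
  B3:   IN={d}   OUT={d}
  B4:   IN={d}   OUT={a, c, d, f}
  B5:   IN={a, c, d, f}   OUT={a, c, d, f}
  B6:   IN={a, c, d, f}   OUT={}

Merge at B1: OUT[B1] = IN[B0] ⊔ IN[B2] ⊔ IN[B6] = {a, c, d, e, f}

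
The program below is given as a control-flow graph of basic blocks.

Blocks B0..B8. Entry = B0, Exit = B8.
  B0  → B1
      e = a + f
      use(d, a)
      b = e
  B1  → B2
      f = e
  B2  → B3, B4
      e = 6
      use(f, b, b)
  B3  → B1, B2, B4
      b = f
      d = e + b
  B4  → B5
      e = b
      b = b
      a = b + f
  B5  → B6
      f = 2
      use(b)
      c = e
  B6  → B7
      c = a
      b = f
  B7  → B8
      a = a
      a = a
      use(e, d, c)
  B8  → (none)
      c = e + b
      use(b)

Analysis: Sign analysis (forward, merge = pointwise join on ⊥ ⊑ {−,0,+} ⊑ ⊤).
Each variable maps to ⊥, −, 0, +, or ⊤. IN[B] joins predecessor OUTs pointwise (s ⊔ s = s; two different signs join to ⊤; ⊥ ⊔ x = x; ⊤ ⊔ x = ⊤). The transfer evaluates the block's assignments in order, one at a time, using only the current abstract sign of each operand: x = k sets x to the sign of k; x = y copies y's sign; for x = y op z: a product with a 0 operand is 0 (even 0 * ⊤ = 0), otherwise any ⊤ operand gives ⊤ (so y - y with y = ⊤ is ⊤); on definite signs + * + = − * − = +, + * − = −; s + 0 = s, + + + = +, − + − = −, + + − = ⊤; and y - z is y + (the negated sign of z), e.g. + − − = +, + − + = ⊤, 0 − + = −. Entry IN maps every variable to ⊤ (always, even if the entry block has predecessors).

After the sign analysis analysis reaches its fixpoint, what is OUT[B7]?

Answer: {a: ⊤, b: +, c: ⊤, d: ⊤, e: ⊤, f: +}

Trace:
Converged values:
  B0: | IN=(all ⊤) | OUT=(all ⊤)
  B1: | IN=(all ⊤) | OUT=(all ⊤)
  B2: | IN=(all ⊤) | OUT={e:+; rest ⊤}
  B3: | IN={e:+; rest ⊤} | OUT={e:+; rest ⊤}
  B4: | IN={e:+; rest ⊤} | OUT=(all ⊤)
  B5: | IN=(all ⊤) | OUT={f:+; rest ⊤}
  B6: | IN={f:+; rest ⊤} | OUT={b:+, f:+; rest ⊤}
  B7: | IN={b:+, f:+; rest ⊤} | OUT={b:+, f:+; rest ⊤}
  B8: | IN={b:+, f:+; rest ⊤} | OUT={b:+, f:+; rest ⊤}

Merge at B7: IN[B7] = OUT[B6] = {a: ⊤, b: +, c: ⊤, d: ⊤, e: ⊤, f: +}
Applying B7's transfer function to that IN value gives OUT[B7] (row B7 above).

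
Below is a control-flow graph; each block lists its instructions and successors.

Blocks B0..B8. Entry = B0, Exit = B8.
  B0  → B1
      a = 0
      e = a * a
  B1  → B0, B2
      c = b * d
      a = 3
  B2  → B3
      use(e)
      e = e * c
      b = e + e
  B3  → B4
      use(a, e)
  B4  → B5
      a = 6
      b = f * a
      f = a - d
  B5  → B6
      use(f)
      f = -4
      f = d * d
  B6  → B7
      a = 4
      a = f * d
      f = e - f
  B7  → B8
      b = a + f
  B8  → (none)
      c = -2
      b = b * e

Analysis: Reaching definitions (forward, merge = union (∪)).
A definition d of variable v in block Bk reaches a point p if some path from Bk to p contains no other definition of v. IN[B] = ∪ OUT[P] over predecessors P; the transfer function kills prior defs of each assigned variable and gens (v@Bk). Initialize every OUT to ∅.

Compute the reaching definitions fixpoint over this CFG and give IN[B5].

Answer: {a@B4, b@B4, c@B1, e@B2, f@B4}

Derivation:
Per-block solution:
  B0:   IN={a@B1, c@B1, e@B0}   OUT={a@B0, c@B1, e@B0}
  B1:   IN={a@B0, c@B1, e@B0}   OUT={a@B1, c@B1, e@B0}
  B2:   IN={a@B1, c@B1, e@B0}   OUT={a@B1, b@B2, c@B1, e@B2}
  B3:   IN={a@B1, b@B2, c@B1, e@B2}   OUT={a@B1, b@B2, c@B1, e@B2}
  B4:   IN={a@B1, b@B2, c@B1, e@B2}   OUT={a@B4, b@B4, c@B1, e@B2, f@B4}
  B5:   IN={a@B4, b@B4, c@B1, e@B2, f@B4}   OUT={a@B4, b@B4, c@B1, e@B2, f@B5}
  B6:   IN={a@B4, b@B4, c@B1, e@B2, f@B5}   OUT={a@B6, b@B4, c@B1, e@B2, f@B6}
  B7:   IN={a@B6, b@B4, c@B1, e@B2, f@B6}   OUT={a@B6, b@B7, c@B1, e@B2, f@B6}
  B8:   IN={a@B6, b@B7, c@B1, e@B2, f@B6}   OUT={a@B6, b@B8, c@B8, e@B2, f@B6}

Merge at B5: IN[B5] = OUT[B4] = {a@B4, b@B4, c@B1, e@B2, f@B4}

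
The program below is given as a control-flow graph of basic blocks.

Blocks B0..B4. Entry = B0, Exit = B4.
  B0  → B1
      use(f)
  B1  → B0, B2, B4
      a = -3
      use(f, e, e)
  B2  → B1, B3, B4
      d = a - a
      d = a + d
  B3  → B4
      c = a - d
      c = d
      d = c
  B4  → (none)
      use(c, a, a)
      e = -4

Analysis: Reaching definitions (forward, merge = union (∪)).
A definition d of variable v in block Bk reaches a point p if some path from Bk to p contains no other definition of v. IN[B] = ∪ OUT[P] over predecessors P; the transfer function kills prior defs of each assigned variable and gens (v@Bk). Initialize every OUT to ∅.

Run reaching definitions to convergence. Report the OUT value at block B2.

Answer: {a@B1, d@B2}

Derivation:
Per-block solution:
  B0:   IN={a@B1, d@B2}   OUT={a@B1, d@B2}
  B1:   IN={a@B1, d@B2}   OUT={a@B1, d@B2}
  B2:   IN={a@B1, d@B2}   OUT={a@B1, d@B2}
  B3:   IN={a@B1, d@B2}   OUT={a@B1, c@B3, d@B3}
  B4:   IN={a@B1, c@B3, d@B2, d@B3}   OUT={a@B1, c@B3, d@B2, d@B3, e@B4}

Merge at B2: IN[B2] = OUT[B1] = {a@B1, d@B2}
Applying B2's transfer function to that IN value gives OUT[B2] (row B2 above).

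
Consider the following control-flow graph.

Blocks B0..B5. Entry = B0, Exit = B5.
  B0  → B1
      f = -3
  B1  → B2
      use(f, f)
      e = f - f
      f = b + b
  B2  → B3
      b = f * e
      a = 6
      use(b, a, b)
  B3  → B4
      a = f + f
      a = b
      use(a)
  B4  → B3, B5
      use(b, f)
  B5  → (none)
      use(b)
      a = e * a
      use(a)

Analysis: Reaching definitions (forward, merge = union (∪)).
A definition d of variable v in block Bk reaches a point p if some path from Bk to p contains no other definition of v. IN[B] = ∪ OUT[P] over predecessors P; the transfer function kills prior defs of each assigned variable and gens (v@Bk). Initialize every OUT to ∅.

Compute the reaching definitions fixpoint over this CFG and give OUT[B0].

Per-block solution:
  B0:   IN={}   OUT={f@B0}
  B1:   IN={f@B0}   OUT={e@B1, f@B1}
  B2:   IN={e@B1, f@B1}   OUT={a@B2, b@B2, e@B1, f@B1}
  B3:   IN={a@B2, a@B3, b@B2, e@B1, f@B1}   OUT={a@B3, b@B2, e@B1, f@B1}
  B4:   IN={a@B3, b@B2, e@B1, f@B1}   OUT={a@B3, b@B2, e@B1, f@B1}
  B5:   IN={a@B3, b@B2, e@B1, f@B1}   OUT={a@B5, b@B2, e@B1, f@B1}

B0 is the boundary node: IN[B0] = {}
Applying B0's transfer function to that IN value gives OUT[B0] (row B0 above).

Answer: {f@B0}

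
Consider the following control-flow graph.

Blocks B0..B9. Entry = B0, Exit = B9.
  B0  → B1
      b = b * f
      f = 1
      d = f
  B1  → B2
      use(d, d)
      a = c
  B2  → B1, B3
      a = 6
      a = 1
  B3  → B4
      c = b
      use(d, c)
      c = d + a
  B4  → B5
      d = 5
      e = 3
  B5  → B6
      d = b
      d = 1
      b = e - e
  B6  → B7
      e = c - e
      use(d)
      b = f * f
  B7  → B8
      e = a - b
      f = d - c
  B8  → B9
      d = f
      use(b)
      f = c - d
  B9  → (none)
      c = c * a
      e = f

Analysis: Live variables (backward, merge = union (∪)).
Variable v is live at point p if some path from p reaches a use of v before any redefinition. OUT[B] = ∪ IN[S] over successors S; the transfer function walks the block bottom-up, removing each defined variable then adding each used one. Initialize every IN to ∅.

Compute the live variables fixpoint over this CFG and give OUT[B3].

Per-block solution:
  B0: | IN={b, c, f} | OUT={b, c, d, f}
  B1: | IN={b, c, d, f} | OUT={b, c, d, f}
  B2: | IN={b, c, d, f} | OUT={a, b, c, d, f}
  B3: | IN={a, b, d, f} | OUT={a, b, c, f}
  B4: | IN={a, b, c, f} | OUT={a, b, c, e, f}
  B5: | IN={a, b, c, e, f} | OUT={a, c, d, e, f}
  B6: | IN={a, c, d, e, f} | OUT={a, b, c, d}
  B7: | IN={a, b, c, d} | OUT={a, b, c, f}
  B8: | IN={a, b, c, f} | OUT={a, c, f}
  B9: | IN={a, c, f} | OUT={}

Merge at B3: OUT[B3] = IN[B4] = {a, b, c, f}

Answer: {a, b, c, f}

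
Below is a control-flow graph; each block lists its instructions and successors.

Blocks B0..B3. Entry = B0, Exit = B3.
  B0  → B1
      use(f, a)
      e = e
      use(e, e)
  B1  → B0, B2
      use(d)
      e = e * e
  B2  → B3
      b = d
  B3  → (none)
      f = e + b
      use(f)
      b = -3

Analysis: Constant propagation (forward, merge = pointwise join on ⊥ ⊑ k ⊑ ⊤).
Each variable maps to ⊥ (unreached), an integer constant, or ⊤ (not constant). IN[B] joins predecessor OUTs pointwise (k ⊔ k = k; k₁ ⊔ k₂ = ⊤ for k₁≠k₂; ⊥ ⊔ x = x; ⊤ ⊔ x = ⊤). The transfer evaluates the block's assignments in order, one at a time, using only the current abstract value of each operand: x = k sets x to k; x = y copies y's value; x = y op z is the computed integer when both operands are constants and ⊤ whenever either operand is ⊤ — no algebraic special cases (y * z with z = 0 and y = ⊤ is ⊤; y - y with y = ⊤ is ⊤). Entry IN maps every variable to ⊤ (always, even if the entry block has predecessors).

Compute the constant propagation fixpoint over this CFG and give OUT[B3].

Answer: {a: ⊤, b: -3, c: ⊤, d: ⊤, e: ⊤, f: ⊤}

Derivation:
Per-block solution:
  B0:   IN=(all ⊤)   OUT=(all ⊤)
  B1:   IN=(all ⊤)   OUT=(all ⊤)
  B2:   IN=(all ⊤)   OUT=(all ⊤)
  B3:   IN=(all ⊤)   OUT={b:-3; rest ⊤}

Merge at B3: IN[B3] = OUT[B2] = {a: ⊤, b: ⊤, c: ⊤, d: ⊤, e: ⊤, f: ⊤}
Applying B3's transfer function to that IN value gives OUT[B3] (row B3 above).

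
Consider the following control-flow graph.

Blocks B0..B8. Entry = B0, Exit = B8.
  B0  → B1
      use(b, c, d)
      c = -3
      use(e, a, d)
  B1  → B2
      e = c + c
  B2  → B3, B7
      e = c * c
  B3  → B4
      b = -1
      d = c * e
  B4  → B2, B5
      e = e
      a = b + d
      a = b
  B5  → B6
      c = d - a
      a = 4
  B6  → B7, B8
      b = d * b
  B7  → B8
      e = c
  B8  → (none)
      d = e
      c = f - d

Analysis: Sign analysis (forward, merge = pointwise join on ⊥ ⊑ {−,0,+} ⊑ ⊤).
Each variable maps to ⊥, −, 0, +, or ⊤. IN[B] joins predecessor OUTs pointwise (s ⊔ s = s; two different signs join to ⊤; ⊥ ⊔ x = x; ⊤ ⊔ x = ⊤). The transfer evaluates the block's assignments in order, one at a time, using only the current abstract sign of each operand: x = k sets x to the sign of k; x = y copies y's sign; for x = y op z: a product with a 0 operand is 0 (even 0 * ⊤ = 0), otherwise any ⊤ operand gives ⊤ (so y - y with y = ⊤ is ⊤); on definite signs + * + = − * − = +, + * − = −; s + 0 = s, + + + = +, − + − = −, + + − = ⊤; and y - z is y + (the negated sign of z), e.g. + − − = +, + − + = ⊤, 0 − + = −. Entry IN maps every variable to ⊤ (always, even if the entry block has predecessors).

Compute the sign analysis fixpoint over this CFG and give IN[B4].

Converged values:
  B0:   IN=(all ⊤)   OUT={c:-; rest ⊤}
  B1:   IN={c:-; rest ⊤}   OUT={c:-, e:-; rest ⊤}
  B2:   IN={c:-; rest ⊤}   OUT={c:-, e:+; rest ⊤}
  B3:   IN={c:-, e:+; rest ⊤}   OUT={b:-, c:-, d:-, e:+; rest ⊤}
  B4:   IN={b:-, c:-, d:-, e:+; rest ⊤}   OUT={a:-, b:-, c:-, d:-, e:+; rest ⊤}
  B5:   IN={a:-, b:-, c:-, d:-, e:+; rest ⊤}   OUT={a:+, b:-, d:-, e:+; rest ⊤}
  B6:   IN={a:+, b:-, d:-, e:+; rest ⊤}   OUT={a:+, b:+, d:-, e:+; rest ⊤}
  B7:   IN={e:+; rest ⊤}   OUT=(all ⊤)
  B8:   IN=(all ⊤)   OUT=(all ⊤)

Merge at B4: IN[B4] = OUT[B3] = {a: ⊤, b: -, c: -, d: -, e: +, f: ⊤}

Answer: {a: ⊤, b: -, c: -, d: -, e: +, f: ⊤}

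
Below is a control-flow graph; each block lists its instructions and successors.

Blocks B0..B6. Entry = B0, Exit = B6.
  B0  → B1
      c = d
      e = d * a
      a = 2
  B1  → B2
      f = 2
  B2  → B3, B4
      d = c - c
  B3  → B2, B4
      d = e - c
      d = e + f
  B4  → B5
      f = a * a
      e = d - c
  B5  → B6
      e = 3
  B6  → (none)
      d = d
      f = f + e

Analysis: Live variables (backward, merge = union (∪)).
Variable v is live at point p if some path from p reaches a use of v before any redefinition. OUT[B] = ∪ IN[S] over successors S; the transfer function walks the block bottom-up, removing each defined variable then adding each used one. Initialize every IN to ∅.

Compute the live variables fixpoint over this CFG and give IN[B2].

Converged values:
  B0:  IN={a, d}  OUT={a, c, e}
  B1:  IN={a, c, e}  OUT={a, c, e, f}
  B2:  IN={a, c, e, f}  OUT={a, c, d, e, f}
  B3:  IN={a, c, e, f}  OUT={a, c, d, e, f}
  B4:  IN={a, c, d}  OUT={d, f}
  B5:  IN={d, f}  OUT={d, e, f}
  B6:  IN={d, e, f}  OUT={}

Merge at B2: OUT[B2] = IN[B3] ⊔ IN[B4] = {a, c, d, e, f}
Applying B2's transfer function to that OUT value gives IN[B2] (row B2 above).

Answer: {a, c, e, f}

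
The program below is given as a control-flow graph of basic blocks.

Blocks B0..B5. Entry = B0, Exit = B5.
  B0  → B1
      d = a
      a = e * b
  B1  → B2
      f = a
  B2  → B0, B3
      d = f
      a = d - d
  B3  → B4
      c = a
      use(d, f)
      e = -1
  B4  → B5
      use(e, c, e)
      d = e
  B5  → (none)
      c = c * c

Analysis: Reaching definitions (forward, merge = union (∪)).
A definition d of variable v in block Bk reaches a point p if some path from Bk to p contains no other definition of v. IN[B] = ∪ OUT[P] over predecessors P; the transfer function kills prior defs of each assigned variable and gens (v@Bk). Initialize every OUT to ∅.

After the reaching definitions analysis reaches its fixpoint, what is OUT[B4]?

Converged values:
  B0: | IN={a@B2, d@B2, f@B1} | OUT={a@B0, d@B0, f@B1}
  B1: | IN={a@B0, d@B0, f@B1} | OUT={a@B0, d@B0, f@B1}
  B2: | IN={a@B0, d@B0, f@B1} | OUT={a@B2, d@B2, f@B1}
  B3: | IN={a@B2, d@B2, f@B1} | OUT={a@B2, c@B3, d@B2, e@B3, f@B1}
  B4: | IN={a@B2, c@B3, d@B2, e@B3, f@B1} | OUT={a@B2, c@B3, d@B4, e@B3, f@B1}
  B5: | IN={a@B2, c@B3, d@B4, e@B3, f@B1} | OUT={a@B2, c@B5, d@B4, e@B3, f@B1}

Merge at B4: IN[B4] = OUT[B3] = {a@B2, c@B3, d@B2, e@B3, f@B1}
Applying B4's transfer function to that IN value gives OUT[B4] (row B4 above).

Answer: {a@B2, c@B3, d@B4, e@B3, f@B1}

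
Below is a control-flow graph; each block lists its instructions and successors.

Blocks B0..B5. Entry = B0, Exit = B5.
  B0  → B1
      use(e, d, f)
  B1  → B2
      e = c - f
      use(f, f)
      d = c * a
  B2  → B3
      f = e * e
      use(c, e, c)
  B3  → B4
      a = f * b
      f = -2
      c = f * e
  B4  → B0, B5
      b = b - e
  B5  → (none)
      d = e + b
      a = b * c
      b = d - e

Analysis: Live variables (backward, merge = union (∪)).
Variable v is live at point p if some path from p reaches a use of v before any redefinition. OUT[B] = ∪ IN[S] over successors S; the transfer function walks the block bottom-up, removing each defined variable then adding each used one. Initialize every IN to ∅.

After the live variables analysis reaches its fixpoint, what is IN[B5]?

Fixpoint table:
  B0: | IN={a, b, c, d, e, f} | OUT={a, b, c, f}
  B1: | IN={a, b, c, f} | OUT={b, c, d, e}
  B2: | IN={b, c, d, e} | OUT={b, d, e, f}
  B3: | IN={b, d, e, f} | OUT={a, b, c, d, e, f}
  B4: | IN={a, b, c, d, e, f} | OUT={a, b, c, d, e, f}
  B5: | IN={b, c, e} | OUT={}

B5 is the boundary node: OUT[B5] = {}
Applying B5's transfer function to that OUT value gives IN[B5] (row B5 above).

Answer: {b, c, e}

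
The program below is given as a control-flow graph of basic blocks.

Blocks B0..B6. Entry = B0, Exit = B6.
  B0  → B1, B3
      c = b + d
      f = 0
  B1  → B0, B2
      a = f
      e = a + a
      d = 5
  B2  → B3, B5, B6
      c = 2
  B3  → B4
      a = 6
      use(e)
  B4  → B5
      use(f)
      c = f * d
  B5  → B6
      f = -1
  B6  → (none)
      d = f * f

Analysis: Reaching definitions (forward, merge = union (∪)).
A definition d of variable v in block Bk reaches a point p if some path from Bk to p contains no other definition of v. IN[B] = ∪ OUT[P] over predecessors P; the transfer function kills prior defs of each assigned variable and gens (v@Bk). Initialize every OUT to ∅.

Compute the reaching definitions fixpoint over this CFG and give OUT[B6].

Converged values:
  B0:  IN={a@B1, c@B0, d@B1, e@B1, f@B0}  OUT={a@B1, c@B0, d@B1, e@B1, f@B0}
  B1:  IN={a@B1, c@B0, d@B1, e@B1, f@B0}  OUT={a@B1, c@B0, d@B1, e@B1, f@B0}
  B2:  IN={a@B1, c@B0, d@B1, e@B1, f@B0}  OUT={a@B1, c@B2, d@B1, e@B1, f@B0}
  B3:  IN={a@B1, c@B0, c@B2, d@B1, e@B1, f@B0}  OUT={a@B3, c@B0, c@B2, d@B1, e@B1, f@B0}
  B4:  IN={a@B3, c@B0, c@B2, d@B1, e@B1, f@B0}  OUT={a@B3, c@B4, d@B1, e@B1, f@B0}
  B5:  IN={a@B1, a@B3, c@B2, c@B4, d@B1, e@B1, f@B0}  OUT={a@B1, a@B3, c@B2, c@B4, d@B1, e@B1, f@B5}
  B6:  IN={a@B1, a@B3, c@B2, c@B4, d@B1, e@B1, f@B0, f@B5}  OUT={a@B1, a@B3, c@B2, c@B4, d@B6, e@B1, f@B0, f@B5}

Merge at B6: IN[B6] = OUT[B2] ⊔ OUT[B5] = {a@B1, a@B3, c@B2, c@B4, d@B1, e@B1, f@B0, f@B5}
Applying B6's transfer function to that IN value gives OUT[B6] (row B6 above).

Answer: {a@B1, a@B3, c@B2, c@B4, d@B6, e@B1, f@B0, f@B5}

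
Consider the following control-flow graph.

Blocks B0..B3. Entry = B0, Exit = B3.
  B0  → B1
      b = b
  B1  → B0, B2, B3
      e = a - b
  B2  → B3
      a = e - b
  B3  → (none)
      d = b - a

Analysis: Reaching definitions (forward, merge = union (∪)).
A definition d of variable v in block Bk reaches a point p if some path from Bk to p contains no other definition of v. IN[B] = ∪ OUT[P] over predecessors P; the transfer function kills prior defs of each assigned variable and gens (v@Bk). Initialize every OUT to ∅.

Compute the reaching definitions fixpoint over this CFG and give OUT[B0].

Per-block solution:
  B0:  IN={b@B0, e@B1}  OUT={b@B0, e@B1}
  B1:  IN={b@B0, e@B1}  OUT={b@B0, e@B1}
  B2:  IN={b@B0, e@B1}  OUT={a@B2, b@B0, e@B1}
  B3:  IN={a@B2, b@B0, e@B1}  OUT={a@B2, b@B0, d@B3, e@B1}

Merge at B0 (entry node, so the boundary value {} is joined with the incoming edge(s)): IN[B0] = {} ⊔ OUT[B1] = {b@B0, e@B1}
Applying B0's transfer function to that IN value gives OUT[B0] (row B0 above).

Answer: {b@B0, e@B1}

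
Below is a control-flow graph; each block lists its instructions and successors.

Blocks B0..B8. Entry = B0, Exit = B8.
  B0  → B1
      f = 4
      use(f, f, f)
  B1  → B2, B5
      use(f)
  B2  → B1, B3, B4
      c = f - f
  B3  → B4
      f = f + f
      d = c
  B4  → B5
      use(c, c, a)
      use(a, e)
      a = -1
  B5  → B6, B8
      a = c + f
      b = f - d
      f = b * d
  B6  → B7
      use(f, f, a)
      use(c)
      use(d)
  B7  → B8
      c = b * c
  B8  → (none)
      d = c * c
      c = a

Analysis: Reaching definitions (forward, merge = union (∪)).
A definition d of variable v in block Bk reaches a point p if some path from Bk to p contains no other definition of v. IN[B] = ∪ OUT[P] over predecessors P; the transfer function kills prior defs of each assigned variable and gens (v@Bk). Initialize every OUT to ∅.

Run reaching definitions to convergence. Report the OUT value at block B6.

Converged values:
  B0:  IN={}  OUT={f@B0}
  B1:  IN={c@B2, f@B0}  OUT={c@B2, f@B0}
  B2:  IN={c@B2, f@B0}  OUT={c@B2, f@B0}
  B3:  IN={c@B2, f@B0}  OUT={c@B2, d@B3, f@B3}
  B4:  IN={c@B2, d@B3, f@B0, f@B3}  OUT={a@B4, c@B2, d@B3, f@B0, f@B3}
  B5:  IN={a@B4, c@B2, d@B3, f@B0, f@B3}  OUT={a@B5, b@B5, c@B2, d@B3, f@B5}
  B6:  IN={a@B5, b@B5, c@B2, d@B3, f@B5}  OUT={a@B5, b@B5, c@B2, d@B3, f@B5}
  B7:  IN={a@B5, b@B5, c@B2, d@B3, f@B5}  OUT={a@B5, b@B5, c@B7, d@B3, f@B5}
  B8:  IN={a@B5, b@B5, c@B2, c@B7, d@B3, f@B5}  OUT={a@B5, b@B5, c@B8, d@B8, f@B5}

Merge at B6: IN[B6] = OUT[B5] = {a@B5, b@B5, c@B2, d@B3, f@B5}
Applying B6's transfer function to that IN value gives OUT[B6] (row B6 above).

Answer: {a@B5, b@B5, c@B2, d@B3, f@B5}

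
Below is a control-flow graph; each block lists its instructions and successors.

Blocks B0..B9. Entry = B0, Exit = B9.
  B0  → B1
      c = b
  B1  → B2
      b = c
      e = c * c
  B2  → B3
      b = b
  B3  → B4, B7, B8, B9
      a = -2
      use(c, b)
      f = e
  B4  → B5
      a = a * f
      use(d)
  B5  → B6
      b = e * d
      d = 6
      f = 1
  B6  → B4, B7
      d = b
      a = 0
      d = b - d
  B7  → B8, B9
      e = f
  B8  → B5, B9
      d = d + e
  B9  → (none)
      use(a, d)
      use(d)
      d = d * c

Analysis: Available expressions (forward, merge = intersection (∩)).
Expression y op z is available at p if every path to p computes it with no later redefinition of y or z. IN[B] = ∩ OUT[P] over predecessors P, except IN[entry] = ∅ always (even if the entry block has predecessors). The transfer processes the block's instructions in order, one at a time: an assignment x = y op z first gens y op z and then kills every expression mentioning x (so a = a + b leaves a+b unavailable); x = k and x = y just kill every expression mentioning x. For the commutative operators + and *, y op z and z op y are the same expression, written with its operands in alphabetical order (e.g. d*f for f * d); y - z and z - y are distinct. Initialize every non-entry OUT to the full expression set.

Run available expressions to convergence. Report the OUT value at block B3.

Answer: {c*c}

Derivation:
Converged values:
  B0:   IN={}   OUT={}
  B1:   IN={}   OUT={c*c}
  B2:   IN={c*c}   OUT={c*c}
  B3:   IN={c*c}   OUT={c*c}
  B4:   IN={c*c}   OUT={c*c}
  B5:   IN={c*c}   OUT={c*c}
  B6:   IN={c*c}   OUT={c*c}
  B7:   IN={c*c}   OUT={c*c}
  B8:   IN={c*c}   OUT={c*c}
  B9:   IN={c*c}   OUT={c*c}

Merge at B3: IN[B3] = OUT[B2] = {c*c}
Applying B3's transfer function to that IN value gives OUT[B3] (row B3 above).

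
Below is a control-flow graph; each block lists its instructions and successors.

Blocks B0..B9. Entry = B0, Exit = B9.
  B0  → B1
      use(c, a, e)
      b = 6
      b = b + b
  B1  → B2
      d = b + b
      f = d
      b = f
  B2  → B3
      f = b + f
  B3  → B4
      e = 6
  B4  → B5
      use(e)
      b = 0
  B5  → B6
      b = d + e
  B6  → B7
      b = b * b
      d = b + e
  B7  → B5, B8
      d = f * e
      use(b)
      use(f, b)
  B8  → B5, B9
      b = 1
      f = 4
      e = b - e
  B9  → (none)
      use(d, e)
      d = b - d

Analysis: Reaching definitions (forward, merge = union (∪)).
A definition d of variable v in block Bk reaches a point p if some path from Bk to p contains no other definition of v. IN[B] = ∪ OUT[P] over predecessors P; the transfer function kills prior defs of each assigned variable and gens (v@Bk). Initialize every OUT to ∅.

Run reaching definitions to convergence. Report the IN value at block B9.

Answer: {b@B8, d@B7, e@B8, f@B8}

Derivation:
Per-block solution:
  B0: | IN={} | OUT={b@B0}
  B1: | IN={b@B0} | OUT={b@B1, d@B1, f@B1}
  B2: | IN={b@B1, d@B1, f@B1} | OUT={b@B1, d@B1, f@B2}
  B3: | IN={b@B1, d@B1, f@B2} | OUT={b@B1, d@B1, e@B3, f@B2}
  B4: | IN={b@B1, d@B1, e@B3, f@B2} | OUT={b@B4, d@B1, e@B3, f@B2}
  B5: | IN={b@B4, b@B6, b@B8, d@B1, d@B7, e@B3, e@B8, f@B2, f@B8} | OUT={b@B5, d@B1, d@B7, e@B3, e@B8, f@B2, f@B8}
  B6: | IN={b@B5, d@B1, d@B7, e@B3, e@B8, f@B2, f@B8} | OUT={b@B6, d@B6, e@B3, e@B8, f@B2, f@B8}
  B7: | IN={b@B6, d@B6, e@B3, e@B8, f@B2, f@B8} | OUT={b@B6, d@B7, e@B3, e@B8, f@B2, f@B8}
  B8: | IN={b@B6, d@B7, e@B3, e@B8, f@B2, f@B8} | OUT={b@B8, d@B7, e@B8, f@B8}
  B9: | IN={b@B8, d@B7, e@B8, f@B8} | OUT={b@B8, d@B9, e@B8, f@B8}

Merge at B9: IN[B9] = OUT[B8] = {b@B8, d@B7, e@B8, f@B8}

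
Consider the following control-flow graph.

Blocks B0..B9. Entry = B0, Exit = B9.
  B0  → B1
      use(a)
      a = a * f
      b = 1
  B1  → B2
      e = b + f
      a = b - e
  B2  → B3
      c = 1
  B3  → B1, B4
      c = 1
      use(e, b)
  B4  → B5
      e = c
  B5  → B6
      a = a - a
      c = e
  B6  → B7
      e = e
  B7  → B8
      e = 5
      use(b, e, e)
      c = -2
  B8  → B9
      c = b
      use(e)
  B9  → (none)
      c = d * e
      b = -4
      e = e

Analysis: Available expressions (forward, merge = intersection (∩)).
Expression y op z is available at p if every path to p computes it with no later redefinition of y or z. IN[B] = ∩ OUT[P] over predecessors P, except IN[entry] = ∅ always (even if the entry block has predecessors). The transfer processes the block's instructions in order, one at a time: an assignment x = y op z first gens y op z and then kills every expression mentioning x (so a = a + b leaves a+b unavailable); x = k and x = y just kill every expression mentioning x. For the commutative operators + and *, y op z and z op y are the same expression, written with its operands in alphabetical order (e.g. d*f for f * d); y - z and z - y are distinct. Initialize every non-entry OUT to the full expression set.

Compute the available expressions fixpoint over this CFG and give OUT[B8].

Converged values:
  B0:  IN={}  OUT={}
  B1:  IN={}  OUT={b+f, b-e}
  B2:  IN={b+f, b-e}  OUT={b+f, b-e}
  B3:  IN={b+f, b-e}  OUT={b+f, b-e}
  B4:  IN={b+f, b-e}  OUT={b+f}
  B5:  IN={b+f}  OUT={b+f}
  B6:  IN={b+f}  OUT={b+f}
  B7:  IN={b+f}  OUT={b+f}
  B8:  IN={b+f}  OUT={b+f}
  B9:  IN={b+f}  OUT={}

Merge at B8: IN[B8] = OUT[B7] = {b+f}
Applying B8's transfer function to that IN value gives OUT[B8] (row B8 above).

Answer: {b+f}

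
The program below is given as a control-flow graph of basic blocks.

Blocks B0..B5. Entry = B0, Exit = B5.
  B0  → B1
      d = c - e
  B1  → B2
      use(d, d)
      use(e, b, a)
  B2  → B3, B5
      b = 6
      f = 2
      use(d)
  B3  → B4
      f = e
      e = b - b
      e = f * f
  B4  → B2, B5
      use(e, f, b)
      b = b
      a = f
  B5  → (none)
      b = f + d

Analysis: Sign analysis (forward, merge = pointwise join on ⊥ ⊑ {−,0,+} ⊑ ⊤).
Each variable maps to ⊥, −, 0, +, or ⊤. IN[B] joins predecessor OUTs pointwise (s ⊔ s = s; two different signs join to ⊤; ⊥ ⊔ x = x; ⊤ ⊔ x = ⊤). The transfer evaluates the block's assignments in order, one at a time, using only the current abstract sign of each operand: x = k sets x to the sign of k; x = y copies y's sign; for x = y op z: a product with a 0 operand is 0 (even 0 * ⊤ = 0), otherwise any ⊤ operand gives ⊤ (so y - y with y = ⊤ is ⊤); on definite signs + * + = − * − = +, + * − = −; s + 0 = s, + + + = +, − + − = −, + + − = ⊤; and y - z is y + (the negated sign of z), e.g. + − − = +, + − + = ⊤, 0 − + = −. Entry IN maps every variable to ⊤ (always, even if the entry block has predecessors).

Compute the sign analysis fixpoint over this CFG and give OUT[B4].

Per-block solution:
  B0:  IN=(all ⊤)  OUT=(all ⊤)
  B1:  IN=(all ⊤)  OUT=(all ⊤)
  B2:  IN=(all ⊤)  OUT={b:+, f:+; rest ⊤}
  B3:  IN={b:+, f:+; rest ⊤}  OUT={b:+; rest ⊤}
  B4:  IN={b:+; rest ⊤}  OUT={b:+; rest ⊤}
  B5:  IN={b:+; rest ⊤}  OUT=(all ⊤)

Merge at B4: IN[B4] = OUT[B3] = {a: ⊤, b: +, c: ⊤, d: ⊤, e: ⊤, f: ⊤}
Applying B4's transfer function to that IN value gives OUT[B4] (row B4 above).

Answer: {a: ⊤, b: +, c: ⊤, d: ⊤, e: ⊤, f: ⊤}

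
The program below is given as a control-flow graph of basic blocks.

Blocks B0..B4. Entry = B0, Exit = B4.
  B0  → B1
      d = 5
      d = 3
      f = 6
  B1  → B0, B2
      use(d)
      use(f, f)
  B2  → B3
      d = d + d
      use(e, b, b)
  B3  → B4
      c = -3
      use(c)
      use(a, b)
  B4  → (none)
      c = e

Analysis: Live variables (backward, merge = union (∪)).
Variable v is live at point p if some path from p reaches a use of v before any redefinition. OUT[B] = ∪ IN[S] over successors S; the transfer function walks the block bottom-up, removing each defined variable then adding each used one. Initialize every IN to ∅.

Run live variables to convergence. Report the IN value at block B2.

Answer: {a, b, d, e}

Derivation:
Fixpoint table:
  B0:   IN={a, b, e}   OUT={a, b, d, e, f}
  B1:   IN={a, b, d, e, f}   OUT={a, b, d, e}
  B2:   IN={a, b, d, e}   OUT={a, b, e}
  B3:   IN={a, b, e}   OUT={e}
  B4:   IN={e}   OUT={}

Merge at B2: OUT[B2] = IN[B3] = {a, b, e}
Applying B2's transfer function to that OUT value gives IN[B2] (row B2 above).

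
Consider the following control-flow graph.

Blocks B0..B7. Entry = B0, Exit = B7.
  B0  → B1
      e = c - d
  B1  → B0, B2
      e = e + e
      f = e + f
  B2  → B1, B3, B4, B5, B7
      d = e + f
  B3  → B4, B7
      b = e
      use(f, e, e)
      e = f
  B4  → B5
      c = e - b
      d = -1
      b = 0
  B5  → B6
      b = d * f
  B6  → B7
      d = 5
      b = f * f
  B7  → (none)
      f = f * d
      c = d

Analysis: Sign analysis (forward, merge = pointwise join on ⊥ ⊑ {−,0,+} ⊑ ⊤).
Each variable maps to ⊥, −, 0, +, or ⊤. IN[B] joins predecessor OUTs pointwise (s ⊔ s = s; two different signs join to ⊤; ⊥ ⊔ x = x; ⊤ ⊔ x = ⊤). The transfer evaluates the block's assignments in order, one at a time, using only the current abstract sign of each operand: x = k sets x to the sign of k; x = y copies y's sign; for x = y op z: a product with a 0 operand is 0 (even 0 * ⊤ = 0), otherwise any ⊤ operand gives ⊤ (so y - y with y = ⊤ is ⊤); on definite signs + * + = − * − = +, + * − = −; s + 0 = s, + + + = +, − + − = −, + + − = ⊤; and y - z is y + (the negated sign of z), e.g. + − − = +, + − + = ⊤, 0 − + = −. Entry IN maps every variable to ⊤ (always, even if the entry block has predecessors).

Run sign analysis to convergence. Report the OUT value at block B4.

Fixpoint table:
  B0:  IN=(all ⊤)  OUT=(all ⊤)
  B1:  IN=(all ⊤)  OUT=(all ⊤)
  B2:  IN=(all ⊤)  OUT=(all ⊤)
  B3:  IN=(all ⊤)  OUT=(all ⊤)
  B4:  IN=(all ⊤)  OUT={b:0, d:-; rest ⊤}
  B5:  IN=(all ⊤)  OUT=(all ⊤)
  B6:  IN=(all ⊤)  OUT={d:+; rest ⊤}
  B7:  IN=(all ⊤)  OUT=(all ⊤)

Merge at B4: IN[B4] = OUT[B2] ⊔ OUT[B3] = {a: ⊤, b: ⊤, c: ⊤, d: ⊤, e: ⊤, f: ⊤}
Applying B4's transfer function to that IN value gives OUT[B4] (row B4 above).

Answer: {a: ⊤, b: 0, c: ⊤, d: -, e: ⊤, f: ⊤}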